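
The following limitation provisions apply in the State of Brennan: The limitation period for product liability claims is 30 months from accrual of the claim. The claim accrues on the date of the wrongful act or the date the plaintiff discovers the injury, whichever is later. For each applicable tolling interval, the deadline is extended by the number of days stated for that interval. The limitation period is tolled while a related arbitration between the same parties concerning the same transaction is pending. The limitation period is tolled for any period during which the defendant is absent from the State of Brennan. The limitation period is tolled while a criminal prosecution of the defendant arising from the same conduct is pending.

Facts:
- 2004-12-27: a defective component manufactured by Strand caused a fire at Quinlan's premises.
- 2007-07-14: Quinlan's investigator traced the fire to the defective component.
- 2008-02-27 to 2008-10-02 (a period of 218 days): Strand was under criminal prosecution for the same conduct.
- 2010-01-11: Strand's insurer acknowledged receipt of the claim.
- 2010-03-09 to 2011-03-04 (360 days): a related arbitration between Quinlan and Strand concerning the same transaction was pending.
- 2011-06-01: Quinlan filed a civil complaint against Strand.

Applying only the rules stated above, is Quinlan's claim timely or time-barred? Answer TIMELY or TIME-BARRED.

TIMELY

Because discovery on 2007-07-14 post-dates the 2004-12-27 act, accrual under the later-of rule falls on 2007-07-14.
30 months from 2007-07-14 is 2010-01-14.
Because the pending criminal prosecution ran from 2008-02-27 to 2008-10-02, the deadline is extended by 218 days to 2010-08-20.
Because the pending related arbitration ran from 2010-03-09 to 2011-03-04, the deadline is extended by 360 days to 2011-08-15.
The other events in the timeline have no effect on the limitation period under the stated rules.
Filing on 2011-06-01 beat the 2011-08-15 deadline — the action is timely.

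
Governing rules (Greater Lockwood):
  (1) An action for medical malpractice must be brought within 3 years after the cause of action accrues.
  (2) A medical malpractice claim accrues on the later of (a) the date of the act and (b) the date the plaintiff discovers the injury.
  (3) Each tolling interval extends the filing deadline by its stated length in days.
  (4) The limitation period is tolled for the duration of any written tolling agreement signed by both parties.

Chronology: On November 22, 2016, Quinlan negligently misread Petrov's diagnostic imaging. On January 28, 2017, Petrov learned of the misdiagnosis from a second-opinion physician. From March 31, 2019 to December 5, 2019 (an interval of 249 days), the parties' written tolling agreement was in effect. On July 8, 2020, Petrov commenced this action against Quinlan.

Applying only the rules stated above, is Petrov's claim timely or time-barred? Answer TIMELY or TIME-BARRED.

TIMELY

The claim accrued on January 28, 2017 — the later of the November 22, 2016 act and the January 28, 2017 discovery.
Adding the 3 years base period to January 28, 2017 gives a deadline of January 28, 2020, before any tolling.
Because the written tolling agreement ran from March 31, 2019 to December 5, 2019, the deadline is extended by 249 days to October 3, 2020.
The July 8, 2020 filing precedes the October 3, 2020 deadline; the claim is timely.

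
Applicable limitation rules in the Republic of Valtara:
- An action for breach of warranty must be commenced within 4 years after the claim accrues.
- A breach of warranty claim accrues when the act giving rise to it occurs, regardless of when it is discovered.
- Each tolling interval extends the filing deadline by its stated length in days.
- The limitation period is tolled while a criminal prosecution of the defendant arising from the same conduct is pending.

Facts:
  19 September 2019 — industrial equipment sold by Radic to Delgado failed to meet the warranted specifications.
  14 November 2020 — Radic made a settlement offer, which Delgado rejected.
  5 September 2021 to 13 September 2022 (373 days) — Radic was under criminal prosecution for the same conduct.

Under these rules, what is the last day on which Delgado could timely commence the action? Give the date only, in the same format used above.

26 September 2024

The claim accrued on 19 September 2019, when the wrongful act occurred.
Adding the 4 years base period to 19 September 2019 gives a deadline of 19 September 2023, before any tolling.
The pending criminal prosecution from 5 September 2021 to 13 September 2022 tolled the period for 373 days, extending the deadline to 26 September 2024.
The other events in the timeline have no effect on the limitation period under the stated rules.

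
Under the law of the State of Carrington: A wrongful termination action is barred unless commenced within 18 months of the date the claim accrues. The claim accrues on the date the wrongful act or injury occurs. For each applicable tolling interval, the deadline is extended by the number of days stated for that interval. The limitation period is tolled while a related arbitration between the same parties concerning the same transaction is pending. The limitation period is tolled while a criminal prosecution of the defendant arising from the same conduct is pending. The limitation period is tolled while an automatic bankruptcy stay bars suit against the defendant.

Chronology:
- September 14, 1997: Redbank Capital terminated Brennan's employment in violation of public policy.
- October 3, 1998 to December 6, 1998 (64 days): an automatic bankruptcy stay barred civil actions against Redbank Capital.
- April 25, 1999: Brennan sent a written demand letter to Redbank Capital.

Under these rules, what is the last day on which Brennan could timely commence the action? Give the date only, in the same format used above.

May 17, 1999

The limitation period began to run on September 14, 1997.
18 months from September 14, 1997 is March 14, 1999.
Because the automatic bankruptcy stay ran from October 3, 1998 to December 6, 1998, the deadline is extended by 64 days to May 17, 1999.
The other events in the timeline have no effect on the limitation period under the stated rules.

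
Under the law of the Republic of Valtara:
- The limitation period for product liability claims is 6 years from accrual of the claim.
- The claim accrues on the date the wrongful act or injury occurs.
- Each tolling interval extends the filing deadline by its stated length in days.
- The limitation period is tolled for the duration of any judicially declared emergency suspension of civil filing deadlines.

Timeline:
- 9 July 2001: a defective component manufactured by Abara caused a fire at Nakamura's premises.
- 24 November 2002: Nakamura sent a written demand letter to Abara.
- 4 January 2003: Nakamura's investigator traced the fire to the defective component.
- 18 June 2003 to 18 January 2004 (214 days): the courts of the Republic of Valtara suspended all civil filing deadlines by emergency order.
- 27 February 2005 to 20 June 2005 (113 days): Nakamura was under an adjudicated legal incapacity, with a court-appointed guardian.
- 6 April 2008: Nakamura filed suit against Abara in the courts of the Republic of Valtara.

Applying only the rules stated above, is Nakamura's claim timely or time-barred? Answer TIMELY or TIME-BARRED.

TIME-BARRED

Because the rule ties accrual to occurrence, the claim accrued on 9 July 2001, not on the 4 January 2003 discovery date.
6 years from 9 July 2001 is 9 July 2007.
The emergency suspension of filing deadlines from 18 June 2003 to 18 January 2004 tolled the period for 214 days, extending the deadline to 8 February 2008.
The plaintiff's legal incapacity from 27 February 2005 to 20 June 2005 does not toll the period, because no stated rule makes the plaintiff's incapacity a tolling event.
The other events in the timeline have no effect on the limitation period under the stated rules.
Nakamura filed on 6 April 2008, after the 8 February 2008 deadline, so the action is time-barred.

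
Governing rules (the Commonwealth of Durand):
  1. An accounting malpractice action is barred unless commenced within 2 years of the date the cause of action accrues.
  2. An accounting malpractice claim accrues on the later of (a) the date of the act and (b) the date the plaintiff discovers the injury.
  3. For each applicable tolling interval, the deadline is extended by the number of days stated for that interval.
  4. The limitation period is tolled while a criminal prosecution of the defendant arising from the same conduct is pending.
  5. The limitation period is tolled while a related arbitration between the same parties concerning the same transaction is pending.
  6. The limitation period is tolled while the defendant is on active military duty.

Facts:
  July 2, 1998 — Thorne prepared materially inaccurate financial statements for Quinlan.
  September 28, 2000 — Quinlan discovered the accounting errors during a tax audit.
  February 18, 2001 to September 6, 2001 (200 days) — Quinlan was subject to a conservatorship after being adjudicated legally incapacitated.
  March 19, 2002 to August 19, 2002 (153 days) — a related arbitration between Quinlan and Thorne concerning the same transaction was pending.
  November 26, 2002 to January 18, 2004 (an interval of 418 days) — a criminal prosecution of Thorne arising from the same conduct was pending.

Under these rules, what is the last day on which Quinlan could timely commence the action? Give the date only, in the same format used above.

April 21, 2004

Because discovery on September 28, 2000 post-dates the July 2, 1998 act, accrual under the later-of rule falls on September 28, 2000.
The untolled deadline — 2 years after September 28, 2000 — is September 28, 2002.
Because the pending related arbitration ran from March 19, 2002 to August 19, 2002, the deadline is extended by 153 days to February 28, 2003.
The period was tolled for 418 days by the pending criminal prosecution (November 26, 2002 to January 18, 2004), pushing the deadline to April 21, 2004.
The plaintiff's legal incapacity from February 18, 2001 to September 6, 2001 does not toll the period, because no stated rule makes the plaintiff's incapacity a tolling event.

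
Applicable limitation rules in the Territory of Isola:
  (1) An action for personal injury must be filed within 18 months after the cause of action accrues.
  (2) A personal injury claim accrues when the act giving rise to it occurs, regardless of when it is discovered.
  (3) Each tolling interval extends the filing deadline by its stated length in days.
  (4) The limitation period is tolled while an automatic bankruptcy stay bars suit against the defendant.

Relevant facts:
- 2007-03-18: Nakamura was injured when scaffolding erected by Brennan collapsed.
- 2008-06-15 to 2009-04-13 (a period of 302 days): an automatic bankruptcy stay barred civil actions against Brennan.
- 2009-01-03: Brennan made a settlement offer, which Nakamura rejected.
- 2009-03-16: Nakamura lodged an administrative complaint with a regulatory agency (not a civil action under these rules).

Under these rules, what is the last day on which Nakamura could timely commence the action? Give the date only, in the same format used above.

The cause of action accrued on 2007-03-18, the date of the act.
The untolled deadline — 18 months after 2007-03-18 — is 2008-09-18.
The period was tolled for 302 days by the automatic bankruptcy stay (2008-06-15 to 2009-04-13), pushing the deadline to 2009-07-17.
Nothing else in the chronology tolls or restarts the period.

2009-07-17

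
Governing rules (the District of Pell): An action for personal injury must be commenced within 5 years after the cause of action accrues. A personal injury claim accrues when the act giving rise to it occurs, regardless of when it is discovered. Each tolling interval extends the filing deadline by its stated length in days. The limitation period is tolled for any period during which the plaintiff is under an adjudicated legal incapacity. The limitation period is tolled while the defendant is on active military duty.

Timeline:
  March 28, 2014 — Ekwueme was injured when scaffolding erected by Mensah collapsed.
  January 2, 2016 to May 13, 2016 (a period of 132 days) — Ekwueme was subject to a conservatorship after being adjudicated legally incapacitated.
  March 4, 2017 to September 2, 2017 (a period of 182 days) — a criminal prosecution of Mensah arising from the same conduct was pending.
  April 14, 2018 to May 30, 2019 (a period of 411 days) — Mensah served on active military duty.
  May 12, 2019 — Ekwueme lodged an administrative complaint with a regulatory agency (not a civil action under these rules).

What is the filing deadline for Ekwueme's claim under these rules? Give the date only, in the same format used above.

The limitation period began to run on March 28, 2014.
5 years from March 28, 2014 is March 28, 2019.
The period was tolled for 132 days by the plaintiff's legal incapacity (January 2, 2016 to May 13, 2016), pushing the deadline to August 7, 2019.
Because the defendant's active military service ran from April 14, 2018 to May 30, 2019, the deadline is extended by 411 days to September 21, 2020.
The pending criminal prosecution from March 4, 2017 to September 2, 2017 does not toll the period, because no stated rule makes a criminal prosecution a tolling event.
Nothing else in the chronology tolls or restarts the period.

September 21, 2020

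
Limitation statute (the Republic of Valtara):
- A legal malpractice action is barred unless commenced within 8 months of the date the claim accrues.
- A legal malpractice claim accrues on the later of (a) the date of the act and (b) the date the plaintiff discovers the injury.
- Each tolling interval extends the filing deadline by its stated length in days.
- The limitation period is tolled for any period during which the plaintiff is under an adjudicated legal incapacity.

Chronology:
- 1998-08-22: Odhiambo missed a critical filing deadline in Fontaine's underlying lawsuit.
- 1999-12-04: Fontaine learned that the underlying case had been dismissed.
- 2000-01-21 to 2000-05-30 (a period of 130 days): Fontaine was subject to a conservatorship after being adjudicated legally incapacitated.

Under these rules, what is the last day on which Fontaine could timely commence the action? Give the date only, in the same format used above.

The claim accrued on 1999-12-04 — the later of the 1998-08-22 act and the 1999-12-04 discovery.
The untolled deadline — 8 months after 1999-12-04 — is 2000-08-04.
The period was tolled for 130 days by the plaintiff's legal incapacity (2000-01-21 to 2000-05-30), pushing the deadline to 2000-12-12.

2000-12-12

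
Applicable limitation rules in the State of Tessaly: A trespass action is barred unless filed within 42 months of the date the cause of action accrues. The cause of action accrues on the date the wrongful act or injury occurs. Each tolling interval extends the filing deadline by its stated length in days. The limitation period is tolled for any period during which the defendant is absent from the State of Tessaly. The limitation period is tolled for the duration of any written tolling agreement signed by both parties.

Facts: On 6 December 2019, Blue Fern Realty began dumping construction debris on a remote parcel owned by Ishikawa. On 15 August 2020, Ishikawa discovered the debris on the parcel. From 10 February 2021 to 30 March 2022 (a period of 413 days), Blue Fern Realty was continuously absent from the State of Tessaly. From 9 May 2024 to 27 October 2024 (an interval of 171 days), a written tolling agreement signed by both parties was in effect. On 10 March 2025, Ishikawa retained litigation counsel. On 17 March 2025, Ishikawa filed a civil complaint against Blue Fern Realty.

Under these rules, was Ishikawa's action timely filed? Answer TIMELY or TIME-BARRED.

Accrual is governed by the date of the act, so the period began to run on 6 December 2019; the later discovery on 15 August 2020 is irrelevant under the stated rule.
The untolled deadline — 42 months after 6 December 2019 — is 6 June 2023.
The period was tolled for 413 days by the defendant's absence from the jurisdiction (10 February 2021 to 30 March 2022), pushing the deadline to 23 July 2024.
The period was tolled for 171 days by the written tolling agreement (9 May 2024 to 27 October 2024), pushing the deadline to 10 January 2025.
Nothing else in the chronology tolls or restarts the period.
Ishikawa filed on 17 March 2025, after the 10 January 2025 deadline, so the action is time-barred.

TIME-BARRED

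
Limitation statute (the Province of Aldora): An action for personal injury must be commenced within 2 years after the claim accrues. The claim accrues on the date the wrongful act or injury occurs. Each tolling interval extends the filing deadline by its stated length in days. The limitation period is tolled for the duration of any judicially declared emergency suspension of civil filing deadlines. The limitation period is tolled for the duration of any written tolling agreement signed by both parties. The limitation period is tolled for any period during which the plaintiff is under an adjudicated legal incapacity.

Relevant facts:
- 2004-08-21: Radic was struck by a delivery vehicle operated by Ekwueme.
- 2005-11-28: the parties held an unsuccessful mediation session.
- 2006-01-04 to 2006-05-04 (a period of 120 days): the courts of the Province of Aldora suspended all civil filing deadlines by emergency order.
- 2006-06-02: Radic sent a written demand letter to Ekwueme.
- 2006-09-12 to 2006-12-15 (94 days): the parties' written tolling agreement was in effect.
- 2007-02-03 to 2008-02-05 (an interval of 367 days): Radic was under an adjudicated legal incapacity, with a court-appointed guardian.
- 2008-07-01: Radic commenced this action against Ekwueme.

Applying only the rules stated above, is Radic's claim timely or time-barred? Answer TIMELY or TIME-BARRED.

The claim accrued on 2004-08-21, the date of the act.
2 years from 2004-08-21 is 2006-08-21.
Because the emergency suspension of filing deadlines ran from 2006-01-04 to 2006-05-04, the deadline is extended by 120 days to 2006-12-19.
The written tolling agreement from 2006-09-12 to 2006-12-15 tolled the period for 94 days, extending the deadline to 2007-03-23.
The plaintiff's legal incapacity from 2007-02-03 to 2008-02-05 tolled the period for 367 days, extending the deadline to 2008-03-24.
None of the other events listed affects the running of the period under the stated rules.
Filing on 2008-07-01 missed the 2008-03-24 deadline — the action is time-barred.

TIME-BARRED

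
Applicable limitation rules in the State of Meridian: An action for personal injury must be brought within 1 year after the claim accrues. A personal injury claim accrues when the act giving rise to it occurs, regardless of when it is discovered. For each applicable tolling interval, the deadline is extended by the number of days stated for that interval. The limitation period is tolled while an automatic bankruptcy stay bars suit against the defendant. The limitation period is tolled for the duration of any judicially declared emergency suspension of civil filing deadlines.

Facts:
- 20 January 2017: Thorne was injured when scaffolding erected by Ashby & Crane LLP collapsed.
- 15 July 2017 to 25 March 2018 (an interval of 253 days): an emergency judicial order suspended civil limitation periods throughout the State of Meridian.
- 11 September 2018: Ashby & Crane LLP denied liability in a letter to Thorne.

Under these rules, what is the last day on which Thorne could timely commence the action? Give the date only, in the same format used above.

30 September 2018

The claim accrued on 20 January 2017, when the wrongful act occurred.
1 year from 20 January 2017 is 20 January 2018.
The period was tolled for 253 days by the emergency suspension of filing deadlines (15 July 2017 to 25 March 2018), pushing the deadline to 30 September 2018.
Nothing else in the chronology tolls or restarts the period.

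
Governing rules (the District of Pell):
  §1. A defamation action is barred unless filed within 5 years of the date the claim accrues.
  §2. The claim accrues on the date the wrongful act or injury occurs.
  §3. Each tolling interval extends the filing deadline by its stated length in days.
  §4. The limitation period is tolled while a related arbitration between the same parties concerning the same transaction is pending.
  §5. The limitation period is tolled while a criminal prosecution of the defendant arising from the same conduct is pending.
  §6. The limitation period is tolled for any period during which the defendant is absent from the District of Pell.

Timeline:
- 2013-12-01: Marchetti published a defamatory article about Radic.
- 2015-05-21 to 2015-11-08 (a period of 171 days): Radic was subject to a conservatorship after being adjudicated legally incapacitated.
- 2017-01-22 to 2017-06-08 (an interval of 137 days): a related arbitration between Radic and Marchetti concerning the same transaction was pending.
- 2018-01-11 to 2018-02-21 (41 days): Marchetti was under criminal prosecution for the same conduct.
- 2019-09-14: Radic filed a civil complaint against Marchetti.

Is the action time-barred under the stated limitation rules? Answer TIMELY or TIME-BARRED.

The claim accrued on 2013-12-01, when the wrongful act occurred.
Adding the 5 years base period to 2013-12-01 gives a deadline of 2018-12-01, before any tolling.
Because the pending related arbitration ran from 2017-01-22 to 2017-06-08, the deadline is extended by 137 days to 2019-04-17.
Because the pending criminal prosecution ran from 2018-01-11 to 2018-02-21, the deadline is extended by 41 days to 2019-05-28.
No stated provision tolls the period for the plaintiff's incapacity, so the interval from 2015-05-21 to 2015-11-08 has no effect on the deadline.
Filing on 2019-09-14 missed the 2019-05-28 deadline — the action is time-barred.

TIME-BARRED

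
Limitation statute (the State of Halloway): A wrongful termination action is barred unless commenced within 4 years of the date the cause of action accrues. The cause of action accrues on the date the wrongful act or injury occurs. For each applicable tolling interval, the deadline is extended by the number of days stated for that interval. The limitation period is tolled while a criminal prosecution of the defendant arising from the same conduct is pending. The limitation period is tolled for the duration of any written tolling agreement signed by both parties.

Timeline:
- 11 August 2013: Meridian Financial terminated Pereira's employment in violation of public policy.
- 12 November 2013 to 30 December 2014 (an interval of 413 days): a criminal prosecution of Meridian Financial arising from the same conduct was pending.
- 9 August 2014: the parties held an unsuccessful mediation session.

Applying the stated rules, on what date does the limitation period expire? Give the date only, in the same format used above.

The cause of action accrued on 11 August 2013, the date of the act.
Adding the 4 years base period to 11 August 2013 gives a deadline of 11 August 2017, before any tolling.
The period was tolled for 413 days by the pending criminal prosecution (12 November 2013 to 30 December 2014), pushing the deadline to 28 September 2018.
Nothing else in the chronology tolls or restarts the period.

28 September 2018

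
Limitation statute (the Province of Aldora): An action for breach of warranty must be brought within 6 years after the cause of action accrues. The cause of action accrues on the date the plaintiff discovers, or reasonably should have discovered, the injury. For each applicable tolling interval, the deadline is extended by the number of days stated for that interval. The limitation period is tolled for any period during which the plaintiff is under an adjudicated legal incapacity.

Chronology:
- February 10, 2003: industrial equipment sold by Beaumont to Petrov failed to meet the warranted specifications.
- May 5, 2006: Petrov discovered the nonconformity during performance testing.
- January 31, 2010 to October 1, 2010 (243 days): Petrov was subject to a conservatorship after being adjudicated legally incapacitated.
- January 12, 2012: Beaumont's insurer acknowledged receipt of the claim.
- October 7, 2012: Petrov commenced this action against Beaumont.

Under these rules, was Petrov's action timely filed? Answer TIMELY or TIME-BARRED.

Under the discovery rule, the claim accrued on May 5, 2006, when Petrov discovered the injury — not on the February 10, 2003 date of the underlying act.
6 years from May 5, 2006 is May 5, 2012.
Because the plaintiff's legal incapacity ran from January 31, 2010 to October 1, 2010, the deadline is extended by 243 days to January 3, 2013.
Nothing else in the chronology tolls or restarts the period.
Filing on October 7, 2012 beat the January 3, 2013 deadline — the action is timely.

TIMELY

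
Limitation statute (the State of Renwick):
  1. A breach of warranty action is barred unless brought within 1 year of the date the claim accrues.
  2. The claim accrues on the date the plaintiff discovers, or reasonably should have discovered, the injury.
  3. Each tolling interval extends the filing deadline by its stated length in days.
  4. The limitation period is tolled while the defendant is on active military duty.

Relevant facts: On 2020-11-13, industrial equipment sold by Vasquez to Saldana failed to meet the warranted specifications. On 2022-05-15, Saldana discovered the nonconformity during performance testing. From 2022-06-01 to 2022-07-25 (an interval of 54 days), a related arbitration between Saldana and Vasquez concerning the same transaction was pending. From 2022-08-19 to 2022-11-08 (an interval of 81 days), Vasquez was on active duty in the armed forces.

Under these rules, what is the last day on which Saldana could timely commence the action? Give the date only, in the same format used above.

Under the discovery rule, the claim accrued on 2022-05-15, when Saldana discovered the injury — not on the 2020-11-13 date of the underlying act.
Adding the 1 year base period to 2022-05-15 gives a deadline of 2023-05-15, before any tolling.
The defendant's active military service from 2022-08-19 to 2022-11-08 tolled the period for 81 days, extending the deadline to 2023-08-04.
Although a pending arbitration ran from 2022-06-01 to 2022-07-25, the stated rules do not make that a tolling event, so it is disregarded.

2023-08-04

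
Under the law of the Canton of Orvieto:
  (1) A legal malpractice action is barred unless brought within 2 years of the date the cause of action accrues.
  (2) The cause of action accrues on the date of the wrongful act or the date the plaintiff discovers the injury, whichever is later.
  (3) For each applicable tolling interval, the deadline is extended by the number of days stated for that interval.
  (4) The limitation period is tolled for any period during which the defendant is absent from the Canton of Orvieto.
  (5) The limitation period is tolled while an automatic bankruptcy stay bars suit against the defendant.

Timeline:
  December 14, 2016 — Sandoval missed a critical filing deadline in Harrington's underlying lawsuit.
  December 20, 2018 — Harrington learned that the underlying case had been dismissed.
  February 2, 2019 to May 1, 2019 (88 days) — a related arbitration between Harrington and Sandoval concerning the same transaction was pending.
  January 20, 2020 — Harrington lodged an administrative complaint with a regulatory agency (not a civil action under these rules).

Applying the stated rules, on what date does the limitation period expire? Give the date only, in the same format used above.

Taking the later of the act (December 14, 2016) and discovery (December 20, 2018), the claim accrued on December 20, 2018.
The untolled deadline — 2 years after December 20, 2018 — is December 20, 2020.
The pending related arbitration from February 2, 2019 to May 1, 2019 does not toll the period, because no stated rule makes a pending arbitration a tolling event.
None of the other events listed affects the running of the period under the stated rules.

December 20, 2020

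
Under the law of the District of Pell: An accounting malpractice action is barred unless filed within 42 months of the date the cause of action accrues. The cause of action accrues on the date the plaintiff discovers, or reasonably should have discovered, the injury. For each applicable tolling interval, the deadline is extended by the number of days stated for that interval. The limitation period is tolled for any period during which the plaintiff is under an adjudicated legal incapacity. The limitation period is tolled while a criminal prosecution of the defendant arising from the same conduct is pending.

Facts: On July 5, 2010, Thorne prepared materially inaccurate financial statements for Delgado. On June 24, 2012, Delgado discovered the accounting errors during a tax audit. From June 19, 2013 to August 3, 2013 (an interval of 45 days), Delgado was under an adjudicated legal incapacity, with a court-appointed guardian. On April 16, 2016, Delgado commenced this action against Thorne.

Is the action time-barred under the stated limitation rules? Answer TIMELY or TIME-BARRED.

TIME-BARRED

Accrual is tied to discovery, so the period began on June 24, 2012 rather than on July 5, 2010 when the act occurred.
Adding the 42 months base period to June 24, 2012 gives a deadline of December 24, 2015, before any tolling.
The plaintiff's legal incapacity from June 19, 2013 to August 3, 2013 tolled the period for 45 days, extending the deadline to February 7, 2016.
The April 16, 2016 filing falls after the February 7, 2016 deadline; the claim is time-barred.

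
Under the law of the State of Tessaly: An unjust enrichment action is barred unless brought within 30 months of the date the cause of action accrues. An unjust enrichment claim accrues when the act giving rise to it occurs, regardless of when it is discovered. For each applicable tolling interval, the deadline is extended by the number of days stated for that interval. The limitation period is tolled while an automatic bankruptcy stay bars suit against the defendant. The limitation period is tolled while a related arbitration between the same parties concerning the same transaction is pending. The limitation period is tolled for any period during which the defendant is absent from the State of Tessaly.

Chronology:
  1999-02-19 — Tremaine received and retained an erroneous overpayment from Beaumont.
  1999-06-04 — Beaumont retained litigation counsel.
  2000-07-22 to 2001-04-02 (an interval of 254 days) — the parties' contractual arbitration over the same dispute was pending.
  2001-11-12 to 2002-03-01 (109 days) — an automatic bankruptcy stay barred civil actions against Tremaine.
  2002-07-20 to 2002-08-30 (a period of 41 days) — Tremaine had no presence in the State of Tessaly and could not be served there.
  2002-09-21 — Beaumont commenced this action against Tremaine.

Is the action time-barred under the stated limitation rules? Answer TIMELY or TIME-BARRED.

TIMELY

The limitation period began to run on 1999-02-19.
Adding the 30 months base period to 1999-02-19 gives a deadline of 2001-08-19, before any tolling.
Because the pending related arbitration ran from 2000-07-22 to 2001-04-02, the deadline is extended by 254 days to 2002-04-30.
Because the automatic bankruptcy stay ran from 2001-11-12 to 2002-03-01, the deadline is extended by 109 days to 2002-08-17.
The period was tolled for 41 days by the defendant's absence from the jurisdiction (2002-07-20 to 2002-08-30), pushing the deadline to 2002-09-27.
Nothing else in the chronology tolls or restarts the period.
The 2002-09-21 filing precedes the 2002-09-27 deadline; the claim is timely.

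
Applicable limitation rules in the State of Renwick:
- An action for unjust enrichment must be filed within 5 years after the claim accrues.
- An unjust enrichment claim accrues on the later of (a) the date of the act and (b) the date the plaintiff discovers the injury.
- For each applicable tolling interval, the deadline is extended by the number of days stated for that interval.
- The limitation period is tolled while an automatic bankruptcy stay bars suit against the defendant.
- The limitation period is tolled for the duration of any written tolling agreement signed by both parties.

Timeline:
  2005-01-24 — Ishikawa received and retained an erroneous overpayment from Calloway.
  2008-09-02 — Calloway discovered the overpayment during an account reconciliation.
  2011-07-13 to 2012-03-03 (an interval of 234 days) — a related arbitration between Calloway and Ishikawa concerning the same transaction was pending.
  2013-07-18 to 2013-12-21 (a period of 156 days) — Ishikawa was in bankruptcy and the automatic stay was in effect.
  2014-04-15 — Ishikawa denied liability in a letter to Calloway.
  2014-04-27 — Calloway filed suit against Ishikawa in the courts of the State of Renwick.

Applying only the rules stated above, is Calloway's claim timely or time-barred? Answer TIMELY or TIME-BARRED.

TIME-BARRED

Because discovery on 2008-09-02 post-dates the 2005-01-24 act, accrual under the later-of rule falls on 2008-09-02.
5 years from 2008-09-02 is 2013-09-02.
The automatic bankruptcy stay from 2013-07-18 to 2013-12-21 tolled the period for 156 days, extending the deadline to 2014-02-05.
Although a pending arbitration ran from 2011-07-13 to 2012-03-03, the stated rules do not make that a tolling event, so it is disregarded.
The other events in the timeline have no effect on the limitation period under the stated rules.
Calloway filed on 2014-04-27, after the 2014-02-05 deadline, so the action is time-barred.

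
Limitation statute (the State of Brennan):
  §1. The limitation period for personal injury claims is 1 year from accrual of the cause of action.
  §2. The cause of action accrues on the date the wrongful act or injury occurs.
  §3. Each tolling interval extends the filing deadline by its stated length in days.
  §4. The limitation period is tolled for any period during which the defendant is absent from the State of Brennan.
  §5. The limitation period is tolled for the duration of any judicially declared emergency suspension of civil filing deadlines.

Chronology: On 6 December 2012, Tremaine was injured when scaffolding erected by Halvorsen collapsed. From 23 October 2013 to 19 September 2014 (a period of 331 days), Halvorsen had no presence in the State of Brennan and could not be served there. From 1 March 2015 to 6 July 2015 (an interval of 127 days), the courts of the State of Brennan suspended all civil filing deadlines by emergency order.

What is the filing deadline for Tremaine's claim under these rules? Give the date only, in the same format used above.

The limitation period began to run on 6 December 2012.
Adding the 1 year base period to 6 December 2012 gives a deadline of 6 December 2013, before any tolling.
The defendant's absence from the jurisdiction from 23 October 2013 to 19 September 2014 tolled the period for 331 days, extending the deadline to 2 November 2014.
The emergency suspension of filing deadlines starting 1 March 2015 came too late — the period had run on 2 November 2014 — and so does not extend the deadline.

2 November 2014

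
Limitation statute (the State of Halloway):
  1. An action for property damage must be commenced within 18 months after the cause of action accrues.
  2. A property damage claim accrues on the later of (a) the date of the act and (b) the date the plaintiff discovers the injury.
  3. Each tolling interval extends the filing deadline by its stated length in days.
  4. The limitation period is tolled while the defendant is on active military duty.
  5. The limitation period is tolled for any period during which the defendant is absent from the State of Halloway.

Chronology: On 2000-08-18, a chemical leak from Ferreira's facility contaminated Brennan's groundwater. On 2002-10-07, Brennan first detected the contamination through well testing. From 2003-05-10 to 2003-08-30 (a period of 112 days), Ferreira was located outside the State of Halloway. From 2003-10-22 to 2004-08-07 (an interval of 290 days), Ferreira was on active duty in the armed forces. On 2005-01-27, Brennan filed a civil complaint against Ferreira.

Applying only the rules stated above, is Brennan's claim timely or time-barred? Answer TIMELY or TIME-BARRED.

Because discovery on 2002-10-07 post-dates the 2000-08-18 act, accrual under the later-of rule falls on 2002-10-07.
Adding the 18 months base period to 2002-10-07 gives a deadline of 2004-04-07, before any tolling.
The defendant's absence from the jurisdiction from 2003-05-10 to 2003-08-30 tolled the period for 112 days, extending the deadline to 2004-07-28.
The period was tolled for 290 days by the defendant's active military service (2003-10-22 to 2004-08-07), pushing the deadline to 2005-05-14.
Filing on 2005-01-27 beat the 2005-05-14 deadline — the action is timely.

TIMELY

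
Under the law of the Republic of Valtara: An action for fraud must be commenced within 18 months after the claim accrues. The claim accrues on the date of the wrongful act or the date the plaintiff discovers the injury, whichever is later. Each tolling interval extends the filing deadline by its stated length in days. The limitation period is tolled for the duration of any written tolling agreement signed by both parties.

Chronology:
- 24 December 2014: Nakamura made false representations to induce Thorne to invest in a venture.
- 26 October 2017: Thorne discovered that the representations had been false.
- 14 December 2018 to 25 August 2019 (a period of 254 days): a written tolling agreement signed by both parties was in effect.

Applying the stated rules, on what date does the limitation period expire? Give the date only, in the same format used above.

Taking the later of the act (24 December 2014) and discovery (26 October 2017), the claim accrued on 26 October 2017.
18 months from 26 October 2017 is 26 April 2019.
Because the written tolling agreement ran from 14 December 2018 to 25 August 2019, the deadline is extended by 254 days to 5 January 2020.

5 January 2020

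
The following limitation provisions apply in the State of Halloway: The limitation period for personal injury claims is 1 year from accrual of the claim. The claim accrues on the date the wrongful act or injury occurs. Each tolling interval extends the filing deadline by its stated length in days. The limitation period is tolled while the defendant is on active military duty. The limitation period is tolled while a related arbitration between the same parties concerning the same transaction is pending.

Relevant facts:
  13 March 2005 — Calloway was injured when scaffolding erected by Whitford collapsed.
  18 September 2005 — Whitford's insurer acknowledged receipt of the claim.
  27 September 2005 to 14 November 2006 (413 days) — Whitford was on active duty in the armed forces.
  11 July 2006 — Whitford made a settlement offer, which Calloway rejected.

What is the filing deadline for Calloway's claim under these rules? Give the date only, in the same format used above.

The limitation period began to run on 13 March 2005.
The untolled deadline — 1 year after 13 March 2005 — is 13 March 2006.
The period was tolled for 413 days by the defendant's active military service (27 September 2005 to 14 November 2006), pushing the deadline to 30 April 2007.
None of the other events listed affects the running of the period under the stated rules.

30 April 2007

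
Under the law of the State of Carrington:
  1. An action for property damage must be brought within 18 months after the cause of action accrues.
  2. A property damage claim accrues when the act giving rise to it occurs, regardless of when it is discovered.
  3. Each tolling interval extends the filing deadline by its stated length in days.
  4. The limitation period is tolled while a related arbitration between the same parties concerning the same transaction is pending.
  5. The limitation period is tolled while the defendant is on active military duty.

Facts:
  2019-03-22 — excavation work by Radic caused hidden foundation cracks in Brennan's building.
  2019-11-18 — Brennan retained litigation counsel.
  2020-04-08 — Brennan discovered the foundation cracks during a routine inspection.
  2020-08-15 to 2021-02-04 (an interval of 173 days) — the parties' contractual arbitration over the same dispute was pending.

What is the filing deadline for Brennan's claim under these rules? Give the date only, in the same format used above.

Because the rule ties accrual to occurrence, the claim accrued on 2019-03-22, not on the 2020-04-08 discovery date.
18 months from 2019-03-22 is 2020-09-22.
The period was tolled for 173 days by the pending related arbitration (2020-08-15 to 2021-02-04), pushing the deadline to 2021-03-14.
The other events in the timeline have no effect on the limitation period under the stated rules.

2021-03-14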